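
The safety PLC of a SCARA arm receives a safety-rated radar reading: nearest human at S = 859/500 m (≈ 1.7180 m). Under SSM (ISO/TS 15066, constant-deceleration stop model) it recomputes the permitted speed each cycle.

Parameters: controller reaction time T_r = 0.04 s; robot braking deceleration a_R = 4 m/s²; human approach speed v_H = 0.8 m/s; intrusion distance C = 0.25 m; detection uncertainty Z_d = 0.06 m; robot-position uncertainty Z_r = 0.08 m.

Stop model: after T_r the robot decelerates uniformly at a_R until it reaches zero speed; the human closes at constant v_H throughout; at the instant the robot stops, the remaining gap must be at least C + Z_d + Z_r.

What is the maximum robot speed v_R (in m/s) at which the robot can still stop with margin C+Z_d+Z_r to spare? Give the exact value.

v_R_max = 12/5 m/s = 2.4000 m/s

quadratic (1/8)·v² + (6/25)·v + (-162/125) = 0
  disc = (6/25)² − 4·(1/8)·(-162/125) = 441/625 ; √disc = 21/25
  v_R = (−(6/25) + 21/25) / (2·(1/8)) = 12/5 m/s
check:
braking lasts T_s = (12/5)/4 = 0.6000 s
reaction-phase robot travel = 2.4000·0.0400 = 0.0960 m
robot under decel: 2.4000²/(2·4.0000) = 0.7200 m
person approaches 0.8000·(0.0400+0.6000) = 0.5120 m
C+Z_d+Z_r = 0.2500+0.0600+0.0800 = 0.3900 m
sum ≈ 0.0960+0.7200+0.5120+0.3900 ≈ 1.7180 m = S ✓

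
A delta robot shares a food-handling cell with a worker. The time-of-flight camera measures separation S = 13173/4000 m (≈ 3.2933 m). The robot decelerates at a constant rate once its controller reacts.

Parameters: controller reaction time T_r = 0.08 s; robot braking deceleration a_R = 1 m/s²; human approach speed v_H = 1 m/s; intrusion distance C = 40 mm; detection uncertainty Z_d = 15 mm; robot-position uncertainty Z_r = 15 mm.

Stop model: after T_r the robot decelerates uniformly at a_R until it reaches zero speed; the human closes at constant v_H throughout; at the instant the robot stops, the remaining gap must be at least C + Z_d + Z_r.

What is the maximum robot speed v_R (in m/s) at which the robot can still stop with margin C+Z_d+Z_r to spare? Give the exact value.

v_R_max = 33/20 m/s = 1.6500 m/s

collect terms ⇒ (1/2)·v_R² + (27/25)·v_R + (-12573/4000) = 0
  disc = (27/25)² − 4·(1/2)·(-12573/4000) = 74529/10000 ; √disc = 273/100
  v_R = (−(27/25) + 273/100) / (2·(1/2)) = 33/20 m/s
check:
stop time T_s = (33/20)/1 = 1.6500 s
reaction-phase robot travel = 1.6500·0.0800 = 0.1320 m
robot under decel: 1.6500²/(2·1.0000) = 1.3613 m
human over T_r+T_s: 1.0000·(0.0800+1.6500) = 1.7300 m
residual clearance needed = 0.0400+0.0150+0.0150 = 0.0700 m
sum ≈ 0.1320+1.3613+1.7300+0.0700 ≈ 3.2933 m = S ✓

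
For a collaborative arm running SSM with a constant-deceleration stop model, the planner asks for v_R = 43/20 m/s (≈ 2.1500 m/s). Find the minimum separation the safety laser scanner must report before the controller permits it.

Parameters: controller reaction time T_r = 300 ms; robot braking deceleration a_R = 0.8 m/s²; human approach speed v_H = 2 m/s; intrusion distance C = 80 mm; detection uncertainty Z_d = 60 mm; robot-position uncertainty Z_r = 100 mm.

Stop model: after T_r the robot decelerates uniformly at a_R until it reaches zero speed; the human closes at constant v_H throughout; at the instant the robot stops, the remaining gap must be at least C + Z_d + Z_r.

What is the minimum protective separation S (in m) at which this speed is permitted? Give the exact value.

T_s = v_R/a_R = (43/20)/(4/5) = 2.6875 s
robot in T_r: 2.1500·0.3000 = 0.6450 m
robot covers 2.1500·2.6875 − ½·0.8000·2.6875² = 2.8891 m while stopping
person approaches 2.0000·(0.3000+2.6875) = 5.9750 m
residual clearance needed = 0.0800+0.0600+0.1000 = 0.2400 m
S_min ≈ 0.6450+2.8891+5.9750+0.2400  ⇒  S_min = 31197/3200 m

S_min = 31197/3200 m = 9.7491 m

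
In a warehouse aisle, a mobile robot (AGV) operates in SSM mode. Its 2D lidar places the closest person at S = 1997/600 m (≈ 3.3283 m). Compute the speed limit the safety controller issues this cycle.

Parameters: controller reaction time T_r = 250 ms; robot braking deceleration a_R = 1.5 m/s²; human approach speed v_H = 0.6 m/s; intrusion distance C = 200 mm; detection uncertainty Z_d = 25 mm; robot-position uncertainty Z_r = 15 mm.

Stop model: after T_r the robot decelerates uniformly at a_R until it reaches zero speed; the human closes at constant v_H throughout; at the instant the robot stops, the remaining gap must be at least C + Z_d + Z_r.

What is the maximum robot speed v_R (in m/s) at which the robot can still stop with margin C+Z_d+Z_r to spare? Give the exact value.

quadratic (1/3)·v² + (13/20)·v + (-1763/600) = 0
  disc = (13/20)² − 4·(1/3)·(-1763/600) = 625/144 ; √disc = 25/12
  v_R = (−(13/20) + 25/12) / (2·(1/3)) = 43/20 m/s
check:
braking lasts T_s = (43/20)/(3/2) = 1.4333 s
reaction-phase robot travel = 2.1500·0.2500 = 0.5375 m
braking distance = 2.1500²/(2·1.5000) = 1.5408 m
person approaches 0.6000·(0.2500+1.4333) = 1.0100 m
margins: 0.2000+0.0250+0.0150 = 0.2400 m
sum ≈ 0.5375+1.5408+1.0100+0.2400 ≈ 3.3283 m = S ✓

v_R_max = 43/20 m/s = 2.1500 m/s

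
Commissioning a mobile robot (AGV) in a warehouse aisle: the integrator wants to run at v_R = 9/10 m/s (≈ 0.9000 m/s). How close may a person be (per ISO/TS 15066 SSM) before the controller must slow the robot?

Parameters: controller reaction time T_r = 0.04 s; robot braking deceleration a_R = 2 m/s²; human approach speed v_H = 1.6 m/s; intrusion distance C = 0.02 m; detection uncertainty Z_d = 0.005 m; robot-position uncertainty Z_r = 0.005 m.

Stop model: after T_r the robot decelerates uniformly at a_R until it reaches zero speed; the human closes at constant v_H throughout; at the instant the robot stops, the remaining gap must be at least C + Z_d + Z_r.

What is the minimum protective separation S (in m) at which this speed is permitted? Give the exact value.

braking lasts T_s = (9/10)/2 = 0.4500 s
robot covers v_R·T_r = 0.9000·0.0400 = 0.0360 m before braking
braking distance = 0.9000²/(2·2.0000) = 0.2025 m
person approaches 1.6000·(0.0400+0.4500) = 0.7840 m
residual clearance needed = 0.0200+0.0050+0.0050 = 0.0300 m
S_min ≈ 0.0360+0.2025+0.7840+0.0300  ⇒  S_min = 421/400 m

S_min = 421/400 m = 1.0525 m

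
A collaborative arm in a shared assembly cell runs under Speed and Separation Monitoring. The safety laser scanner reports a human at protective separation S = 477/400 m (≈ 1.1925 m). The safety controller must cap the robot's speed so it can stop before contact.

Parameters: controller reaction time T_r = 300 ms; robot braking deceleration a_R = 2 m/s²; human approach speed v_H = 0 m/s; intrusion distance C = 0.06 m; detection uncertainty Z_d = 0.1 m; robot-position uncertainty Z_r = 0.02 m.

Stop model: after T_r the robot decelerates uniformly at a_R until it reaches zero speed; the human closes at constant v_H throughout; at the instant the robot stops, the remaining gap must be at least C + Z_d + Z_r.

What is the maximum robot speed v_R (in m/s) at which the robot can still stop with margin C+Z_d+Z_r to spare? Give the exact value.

v_R_max = 3/2 m/s = 1.5000 m/s

collect terms ⇒ (1/4)·v_R² + (3/10)·v_R + (-81/80) = 0
  disc = (3/10)² − 4·(1/4)·(-81/80) = 441/400 ; √disc = 21/20
  v_R = (−(3/10) + 21/20) / (2·(1/4)) = 3/2 m/s
check:
stop time T_s = (3/2)/2 = 0.7500 s
reaction-phase robot travel = 1.5000·0.3000 = 0.4500 m
robot covers 1.5000·0.7500 − ½·2.0000·0.7500² = 0.5625 m while stopping
human closes 0.0000·1.0500 = 0.0000 m
margins: 0.0600+0.1000+0.0200 = 0.1800 m
sum ≈ 0.4500+0.5625+0.0000+0.1800 ≈ 1.1925 m = S ✓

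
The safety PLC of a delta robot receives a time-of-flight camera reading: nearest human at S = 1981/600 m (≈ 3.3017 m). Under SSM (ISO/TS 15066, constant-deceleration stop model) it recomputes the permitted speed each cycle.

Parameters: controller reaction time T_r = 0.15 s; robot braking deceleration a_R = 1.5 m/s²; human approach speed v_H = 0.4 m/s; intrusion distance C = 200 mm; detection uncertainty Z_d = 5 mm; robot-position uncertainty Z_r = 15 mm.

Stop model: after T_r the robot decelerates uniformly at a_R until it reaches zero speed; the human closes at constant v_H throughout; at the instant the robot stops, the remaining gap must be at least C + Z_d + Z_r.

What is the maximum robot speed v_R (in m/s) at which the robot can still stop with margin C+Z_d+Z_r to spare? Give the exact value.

at the boundary: (1/3)·v² + (5/12)·v + (-1813/600) = 0
  disc = (5/12)² − 4·(1/3)·(-1813/600) = 1681/400 ; √disc = 41/20
  v_R = (−(5/12) + 41/20) / (2·(1/3)) = 49/20 m/s
check:
stop time T_s = (49/20)/(3/2) = 1.6333 s
robot in T_r: 2.4500·0.1500 = 0.3675 m
robot covers 2.4500·1.6333 − ½·1.5000·1.6333² = 2.0008 m while stopping
person approaches 0.4000·(0.1500+1.6333) = 0.7133 m
C+Z_d+Z_r = 0.2000+0.0050+0.0150 = 0.2200 m
sum ≈ 0.3675+2.0008+0.7133+0.2200 ≈ 3.3017 m = S ✓

v_R_max = 49/20 m/s = 2.4500 m/s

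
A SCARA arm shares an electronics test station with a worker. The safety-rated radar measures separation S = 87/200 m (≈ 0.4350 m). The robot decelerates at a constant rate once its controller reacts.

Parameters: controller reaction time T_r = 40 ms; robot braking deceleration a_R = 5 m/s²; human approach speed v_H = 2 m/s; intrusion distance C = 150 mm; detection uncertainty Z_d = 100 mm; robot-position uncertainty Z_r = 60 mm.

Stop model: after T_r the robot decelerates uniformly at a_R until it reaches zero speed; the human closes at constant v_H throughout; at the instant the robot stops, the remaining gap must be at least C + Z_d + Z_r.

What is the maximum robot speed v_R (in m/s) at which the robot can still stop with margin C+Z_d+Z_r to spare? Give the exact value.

quadratic (1/10)·v² + (11/25)·v + (-9/200) = 0
  disc = (11/25)² − 4·(1/10)·(-9/200) = 529/2500 ; √disc = 23/50
  v_R = (−(11/25) + 23/50) / (2·(1/10)) = 1/10 m/s
check:
T_s = v_R/a_R = (1/10)/5 = 0.0200 s
robot in T_r: 0.1000·0.0400 = 0.0040 m
robot under decel: 0.1000²/(2·5.0000) = 0.0010 m
human closes 2.0000·0.0600 = 0.1200 m
residual clearance needed = 0.1500+0.1000+0.0600 = 0.3100 m
sum ≈ 0.0040+0.0010+0.1200+0.3100 ≈ 0.4350 m = S ✓

v_R_max = 1/10 m/s = 0.1000 m/s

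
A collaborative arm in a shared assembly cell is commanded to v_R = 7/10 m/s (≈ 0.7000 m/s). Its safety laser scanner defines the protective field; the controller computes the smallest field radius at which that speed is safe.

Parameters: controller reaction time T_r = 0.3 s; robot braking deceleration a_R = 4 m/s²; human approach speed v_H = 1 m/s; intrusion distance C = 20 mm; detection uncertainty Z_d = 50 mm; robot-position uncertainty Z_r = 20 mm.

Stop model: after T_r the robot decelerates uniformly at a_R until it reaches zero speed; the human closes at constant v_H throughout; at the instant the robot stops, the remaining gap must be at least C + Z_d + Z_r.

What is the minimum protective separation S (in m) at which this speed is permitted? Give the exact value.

S_min = 669/800 m = 0.8363 m

braking lasts T_s = (7/10)/4 = 0.1750 s
robot covers v_R·T_r = 0.7000·0.3000 = 0.2100 m before braking
braking distance = 0.7000²/(2·4.0000) = 0.0612 m
person approaches 1.0000·(0.3000+0.1750) = 0.4750 m
C+Z_d+Z_r = 0.0200+0.0500+0.0200 = 0.0900 m
S_min ≈ 0.2100+0.0612+0.4750+0.0900  ⇒  S_min = 669/800 m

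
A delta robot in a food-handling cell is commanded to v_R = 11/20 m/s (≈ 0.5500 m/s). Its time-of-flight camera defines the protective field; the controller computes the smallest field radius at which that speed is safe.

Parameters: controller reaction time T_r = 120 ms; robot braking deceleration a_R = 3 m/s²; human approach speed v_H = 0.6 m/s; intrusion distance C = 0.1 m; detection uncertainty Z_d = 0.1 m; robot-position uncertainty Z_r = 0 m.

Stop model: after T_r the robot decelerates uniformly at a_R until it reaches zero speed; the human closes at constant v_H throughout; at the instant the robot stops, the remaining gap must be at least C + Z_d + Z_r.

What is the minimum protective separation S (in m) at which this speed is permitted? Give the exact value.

T_s = v_R/a_R = (11/20)/3 = 0.1833 s
reaction-phase robot travel = 0.5500·0.1200 = 0.0660 m
braking distance = 0.5500²/(2·3.0000) = 0.0504 m
human over T_r+T_s: 0.6000·(0.1200+0.1833) = 0.1820 m
residual clearance needed = 0.1000+0.1000+0.0000 = 0.2000 m
S_min ≈ 0.0660+0.0504+0.1820+0.2000  ⇒  S_min = 5981/12000 m

S_min = 5981/12000 m = 0.4984 m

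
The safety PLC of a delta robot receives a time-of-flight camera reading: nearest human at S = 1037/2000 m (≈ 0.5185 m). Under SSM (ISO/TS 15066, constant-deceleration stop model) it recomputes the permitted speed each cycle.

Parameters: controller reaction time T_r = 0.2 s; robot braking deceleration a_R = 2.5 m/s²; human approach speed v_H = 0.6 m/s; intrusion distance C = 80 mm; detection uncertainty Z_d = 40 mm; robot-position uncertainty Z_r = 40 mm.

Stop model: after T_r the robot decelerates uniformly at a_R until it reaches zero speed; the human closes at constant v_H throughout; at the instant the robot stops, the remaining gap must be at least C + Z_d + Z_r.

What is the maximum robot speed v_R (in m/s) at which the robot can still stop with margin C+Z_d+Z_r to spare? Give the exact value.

quadratic (1/5)·v² + (11/25)·v + (-477/2000) = 0
  disc = (11/25)² − 4·(1/5)·(-477/2000) = 961/2500 ; √disc = 31/50
  v_R = (−(11/25) + 31/50) / (2·(1/5)) = 9/20 m/s
check:
stop time T_s = (9/20)/(5/2) = 0.1800 s
robot covers v_R·T_r = 0.4500·0.2000 = 0.0900 m before braking
robot covers 0.4500·0.1800 − ½·2.5000·0.1800² = 0.0405 m while stopping
human over T_r+T_s: 0.6000·(0.2000+0.1800) = 0.2280 m
C+Z_d+Z_r = 0.0800+0.0400+0.0400 = 0.1600 m
sum ≈ 0.0900+0.0405+0.2280+0.1600 ≈ 0.5185 m = S ✓

v_R_max = 9/20 m/s = 0.4500 m/s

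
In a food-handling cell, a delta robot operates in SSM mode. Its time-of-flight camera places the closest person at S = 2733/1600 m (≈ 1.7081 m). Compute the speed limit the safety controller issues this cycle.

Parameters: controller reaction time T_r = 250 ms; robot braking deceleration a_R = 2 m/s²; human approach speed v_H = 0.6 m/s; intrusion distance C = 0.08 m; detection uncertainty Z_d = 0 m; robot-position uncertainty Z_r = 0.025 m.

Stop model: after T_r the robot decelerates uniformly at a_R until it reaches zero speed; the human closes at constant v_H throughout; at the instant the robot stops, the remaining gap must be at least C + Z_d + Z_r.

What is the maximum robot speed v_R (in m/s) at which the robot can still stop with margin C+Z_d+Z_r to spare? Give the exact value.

collect terms ⇒ (1/4)·v_R² + (11/20)·v_R + (-93/64) = 0
  disc = (11/20)² − 4·(1/4)·(-93/64) = 2809/1600 ; √disc = 53/40
  v_R = (−(11/20) + 53/40) / (2·(1/4)) = 31/20 m/s
check:
T_s = v_R/a_R = (31/20)/2 = 0.7750 s
robot covers v_R·T_r = 1.5500·0.2500 = 0.3875 m before braking
robot covers 1.5500·0.7750 − ½·2.0000·0.7750² = 0.6006 m while stopping
human over T_r+T_s: 0.6000·(0.2500+0.7750) = 0.6150 m
residual clearance needed = 0.0800+0.0000+0.0250 = 0.1050 m
sum ≈ 0.3875+0.6006+0.6150+0.1050 ≈ 1.7081 m = S ✓

v_R_max = 31/20 m/s = 1.5500 m/s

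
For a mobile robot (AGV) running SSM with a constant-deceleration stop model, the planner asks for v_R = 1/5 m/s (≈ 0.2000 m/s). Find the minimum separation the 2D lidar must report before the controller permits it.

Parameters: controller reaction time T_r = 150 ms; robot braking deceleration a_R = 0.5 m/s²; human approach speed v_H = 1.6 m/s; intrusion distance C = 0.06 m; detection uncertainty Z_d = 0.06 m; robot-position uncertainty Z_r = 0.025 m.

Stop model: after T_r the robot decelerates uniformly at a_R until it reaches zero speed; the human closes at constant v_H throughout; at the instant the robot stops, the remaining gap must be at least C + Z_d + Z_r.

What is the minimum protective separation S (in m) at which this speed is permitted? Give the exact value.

S_min = 219/200 m = 1.0950 m

T_s = v_R/a_R = (1/5)/(1/2) = 0.4000 s
robot in T_r: 0.2000·0.1500 = 0.0300 m
braking distance = 0.2000²/(2·0.5000) = 0.0400 m
person approaches 1.6000·(0.1500+0.4000) = 0.8800 m
C+Z_d+Z_r = 0.0600+0.0600+0.0250 = 0.1450 m
S_min ≈ 0.0300+0.0400+0.8800+0.1450  ⇒  S_min = 219/200 m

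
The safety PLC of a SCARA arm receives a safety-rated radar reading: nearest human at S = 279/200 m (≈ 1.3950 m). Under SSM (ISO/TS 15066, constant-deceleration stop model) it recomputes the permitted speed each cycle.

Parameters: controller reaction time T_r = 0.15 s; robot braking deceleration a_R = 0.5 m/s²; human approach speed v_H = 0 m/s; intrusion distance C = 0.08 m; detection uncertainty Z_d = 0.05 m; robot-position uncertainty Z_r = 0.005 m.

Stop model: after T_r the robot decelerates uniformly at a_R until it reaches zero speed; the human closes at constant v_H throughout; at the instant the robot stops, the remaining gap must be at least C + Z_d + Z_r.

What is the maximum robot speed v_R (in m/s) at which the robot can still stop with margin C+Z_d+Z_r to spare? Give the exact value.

v_R_max = 21/20 m/s = 1.0500 m/s

at the boundary: (1)·v² + (3/20)·v + (-63/50) = 0
  disc = (3/20)² − 4·(1)·(-63/50) = 81/16 ; √disc = 9/4
  v_R = (−(3/20) + 9/4) / (2·(1)) = 21/20 m/s
check:
stop time T_s = (21/20)/(1/2) = 2.1000 s
reaction-phase robot travel = 1.0500·0.1500 = 0.1575 m
robot under decel: 1.0500²/(2·0.5000) = 1.1025 m
human over T_r+T_s: 0.0000·(0.1500+2.1000) = 0.0000 m
margins: 0.0800+0.0500+0.0050 = 0.1350 m
sum ≈ 0.1575+1.1025+0.0000+0.1350 ≈ 1.3950 m = S ✓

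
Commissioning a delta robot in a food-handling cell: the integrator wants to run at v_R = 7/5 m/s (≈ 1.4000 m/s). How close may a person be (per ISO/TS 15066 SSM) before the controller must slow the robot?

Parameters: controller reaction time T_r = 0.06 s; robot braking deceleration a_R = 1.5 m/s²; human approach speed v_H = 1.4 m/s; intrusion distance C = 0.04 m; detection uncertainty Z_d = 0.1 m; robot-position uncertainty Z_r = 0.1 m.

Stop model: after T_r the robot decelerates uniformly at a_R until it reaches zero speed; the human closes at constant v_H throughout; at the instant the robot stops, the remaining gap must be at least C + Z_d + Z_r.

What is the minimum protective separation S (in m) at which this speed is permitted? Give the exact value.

braking lasts T_s = (7/5)/(3/2) = 0.9333 s
robot covers v_R·T_r = 1.4000·0.0600 = 0.0840 m before braking
braking distance = 1.4000²/(2·1.5000) = 0.6533 m
human closes 1.4000·0.9933 = 1.3907 m
margins: 0.0400+0.1000+0.1000 = 0.2400 m
S_min ≈ 0.0840+0.6533+1.3907+0.2400  ⇒  S_min = 296/125 m

S_min = 296/125 m = 2.3680 m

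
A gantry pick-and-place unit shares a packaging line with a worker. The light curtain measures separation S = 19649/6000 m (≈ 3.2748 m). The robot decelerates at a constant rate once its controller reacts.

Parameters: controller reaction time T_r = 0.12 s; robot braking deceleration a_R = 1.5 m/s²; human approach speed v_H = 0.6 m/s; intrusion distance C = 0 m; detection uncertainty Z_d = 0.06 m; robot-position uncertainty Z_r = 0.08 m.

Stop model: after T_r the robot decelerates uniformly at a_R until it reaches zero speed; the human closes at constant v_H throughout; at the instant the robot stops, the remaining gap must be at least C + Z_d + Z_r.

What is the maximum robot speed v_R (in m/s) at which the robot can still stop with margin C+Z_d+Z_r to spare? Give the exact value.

at the boundary: (1/3)·v² + (13/25)·v + (-18377/6000) = 0
  disc = (13/25)² − 4·(1/3)·(-18377/6000) = 97969/22500 ; √disc = 313/150
  v_R = (−(13/25) + 313/150) / (2·(1/3)) = 47/20 m/s
check:
stop time T_s = (47/20)/(3/2) = 1.5667 s
robot covers v_R·T_r = 2.3500·0.1200 = 0.2820 m before braking
braking distance = 2.3500²/(2·1.5000) = 1.8408 m
human closes 0.6000·1.6867 = 1.0120 m
residual clearance needed = 0.0000+0.0600+0.0800 = 0.1400 m
sum ≈ 0.2820+1.8408+1.0120+0.1400 ≈ 3.2748 m = S ✓

v_R_max = 47/20 m/s = 2.3500 m/s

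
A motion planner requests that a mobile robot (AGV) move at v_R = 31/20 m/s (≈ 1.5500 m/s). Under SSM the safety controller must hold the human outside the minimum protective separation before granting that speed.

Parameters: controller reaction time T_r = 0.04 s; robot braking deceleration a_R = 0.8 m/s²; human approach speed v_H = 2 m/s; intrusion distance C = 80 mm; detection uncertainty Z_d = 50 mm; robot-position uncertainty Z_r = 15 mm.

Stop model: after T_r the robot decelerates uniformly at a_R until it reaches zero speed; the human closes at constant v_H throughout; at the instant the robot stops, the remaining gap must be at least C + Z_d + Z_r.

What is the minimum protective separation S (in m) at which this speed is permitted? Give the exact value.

braking lasts T_s = (31/20)/(4/5) = 1.9375 s
robot in T_r: 1.5500·0.0400 = 0.0620 m
braking distance = 1.5500²/(2·0.8000) = 1.5016 m
human over T_r+T_s: 2.0000·(0.0400+1.9375) = 3.9550 m
C+Z_d+Z_r = 0.0800+0.0500+0.0150 = 0.1450 m
S_min ≈ 0.0620+1.5016+3.9550+0.1450  ⇒  S_min = 90617/16000 m

S_min = 90617/16000 m = 5.6636 m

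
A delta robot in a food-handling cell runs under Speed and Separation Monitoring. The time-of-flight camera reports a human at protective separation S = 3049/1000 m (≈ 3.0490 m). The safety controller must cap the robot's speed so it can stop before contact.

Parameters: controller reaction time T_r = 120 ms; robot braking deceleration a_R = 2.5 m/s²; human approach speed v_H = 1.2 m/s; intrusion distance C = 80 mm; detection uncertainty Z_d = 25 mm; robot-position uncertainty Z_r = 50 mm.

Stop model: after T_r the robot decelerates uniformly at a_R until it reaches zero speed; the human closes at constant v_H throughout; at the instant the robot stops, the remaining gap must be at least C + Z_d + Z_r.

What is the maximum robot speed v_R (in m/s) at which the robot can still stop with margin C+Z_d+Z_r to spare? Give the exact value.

v_R_max = 5/2 m/s = 2.5000 m/s

at the boundary: (1/5)·v² + (3/5)·v + (-11/4) = 0
  disc = (3/5)² − 4·(1/5)·(-11/4) = 64/25 ; √disc = 8/5
  v_R = (−(3/5) + 8/5) / (2·(1/5)) = 5/2 m/s
check:
stop time T_s = (5/2)/(5/2) = 1.0000 s
reaction-phase robot travel = 2.5000·0.1200 = 0.3000 m
robot covers 2.5000·1.0000 − ½·2.5000·1.0000² = 1.2500 m while stopping
person approaches 1.2000·(0.1200+1.0000) = 1.3440 m
margins: 0.0800+0.0250+0.0500 = 0.1550 m
sum ≈ 0.3000+1.2500+1.3440+0.1550 ≈ 3.0490 m = S ✓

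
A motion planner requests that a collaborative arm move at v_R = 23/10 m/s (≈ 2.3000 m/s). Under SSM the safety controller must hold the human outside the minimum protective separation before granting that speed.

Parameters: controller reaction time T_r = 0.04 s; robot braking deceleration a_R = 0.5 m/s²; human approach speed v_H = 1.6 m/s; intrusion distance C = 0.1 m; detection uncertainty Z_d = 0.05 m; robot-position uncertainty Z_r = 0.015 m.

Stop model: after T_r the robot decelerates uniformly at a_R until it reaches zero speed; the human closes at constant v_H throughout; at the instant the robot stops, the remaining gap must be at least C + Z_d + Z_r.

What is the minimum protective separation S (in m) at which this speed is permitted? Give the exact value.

stop time T_s = (23/10)/(1/2) = 4.6000 s
robot covers v_R·T_r = 2.3000·0.0400 = 0.0920 m before braking
robot under decel: 2.3000²/(2·0.5000) = 5.2900 m
human over T_r+T_s: 1.6000·(0.0400+4.6000) = 7.4240 m
C+Z_d+Z_r = 0.1000+0.0500+0.0150 = 0.1650 m
S_min ≈ 0.0920+5.2900+7.4240+0.1650  ⇒  S_min = 12971/1000 m

S_min = 12971/1000 m = 12.9710 m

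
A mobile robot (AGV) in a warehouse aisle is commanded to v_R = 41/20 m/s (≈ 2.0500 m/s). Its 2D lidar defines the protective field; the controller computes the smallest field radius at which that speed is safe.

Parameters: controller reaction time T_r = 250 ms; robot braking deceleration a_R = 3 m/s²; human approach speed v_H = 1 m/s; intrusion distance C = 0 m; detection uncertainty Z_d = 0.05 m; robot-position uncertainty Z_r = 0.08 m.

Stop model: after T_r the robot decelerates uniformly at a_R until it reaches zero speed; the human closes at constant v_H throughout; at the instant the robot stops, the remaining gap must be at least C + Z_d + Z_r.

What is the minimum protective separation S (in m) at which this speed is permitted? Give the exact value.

S_min = 1821/800 m = 2.2763 m

braking lasts T_s = (41/20)/3 = 0.6833 s
reaction-phase robot travel = 2.0500·0.2500 = 0.5125 m
robot under decel: 2.0500²/(2·3.0000) = 0.7004 m
human over T_r+T_s: 1.0000·(0.2500+0.6833) = 0.9333 m
C+Z_d+Z_r = 0.0000+0.0500+0.0800 = 0.1300 m
S_min ≈ 0.5125+0.7004+0.9333+0.1300  ⇒  S_min = 1821/800 m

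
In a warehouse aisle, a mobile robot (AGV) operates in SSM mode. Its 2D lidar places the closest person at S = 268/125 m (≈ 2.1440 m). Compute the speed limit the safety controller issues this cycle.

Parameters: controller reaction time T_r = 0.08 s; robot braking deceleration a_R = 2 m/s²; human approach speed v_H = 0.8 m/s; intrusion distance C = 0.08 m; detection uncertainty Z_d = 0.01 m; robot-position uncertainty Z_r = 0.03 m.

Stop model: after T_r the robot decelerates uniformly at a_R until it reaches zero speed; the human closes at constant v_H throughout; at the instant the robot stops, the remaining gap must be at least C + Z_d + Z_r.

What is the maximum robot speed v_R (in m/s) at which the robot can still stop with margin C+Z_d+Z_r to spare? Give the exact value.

v_R_max = 2 m/s = 2.0000 m/s

quadratic (1/4)·v² + (12/25)·v + (-49/25) = 0
  disc = (12/25)² − 4·(1/4)·(-49/25) = 1369/625 ; √disc = 37/25
  v_R = (−(12/25) + 37/25) / (2·(1/4)) = 2 m/s
check:
T_s = v_R/a_R = 2/2 = 1.0000 s
robot in T_r: 2.0000·0.0800 = 0.1600 m
robot under decel: 2.0000²/(2·2.0000) = 1.0000 m
person approaches 0.8000·(0.0800+1.0000) = 0.8640 m
margins: 0.0800+0.0100+0.0300 = 0.1200 m
sum ≈ 0.1600+1.0000+0.8640+0.1200 ≈ 2.1440 m = S ✓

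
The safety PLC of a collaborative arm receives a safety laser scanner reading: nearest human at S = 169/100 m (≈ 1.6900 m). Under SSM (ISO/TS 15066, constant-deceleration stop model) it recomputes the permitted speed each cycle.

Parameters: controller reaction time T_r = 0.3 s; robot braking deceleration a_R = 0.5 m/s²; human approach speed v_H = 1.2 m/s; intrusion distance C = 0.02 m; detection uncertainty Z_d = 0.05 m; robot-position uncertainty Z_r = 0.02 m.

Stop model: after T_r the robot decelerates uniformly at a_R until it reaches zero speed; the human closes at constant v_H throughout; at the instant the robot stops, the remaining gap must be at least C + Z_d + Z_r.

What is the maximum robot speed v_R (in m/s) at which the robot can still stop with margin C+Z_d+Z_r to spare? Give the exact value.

v_R_max = 2/5 m/s = 0.4000 m/s

at the boundary: (1)·v² + (27/10)·v + (-31/25) = 0
  disc = (27/10)² − 4·(1)·(-31/25) = 49/4 ; √disc = 7/2
  v_R = (−(27/10) + 7/2) / (2·(1)) = 2/5 m/s
check:
T_s = v_R/a_R = (2/5)/(1/2) = 0.8000 s
robot in T_r: 0.4000·0.3000 = 0.1200 m
braking distance = 0.4000²/(2·0.5000) = 0.1600 m
human over T_r+T_s: 1.2000·(0.3000+0.8000) = 1.3200 m
margins: 0.0200+0.0500+0.0200 = 0.0900 m
sum ≈ 0.1200+0.1600+1.3200+0.0900 ≈ 1.6900 m = S ✓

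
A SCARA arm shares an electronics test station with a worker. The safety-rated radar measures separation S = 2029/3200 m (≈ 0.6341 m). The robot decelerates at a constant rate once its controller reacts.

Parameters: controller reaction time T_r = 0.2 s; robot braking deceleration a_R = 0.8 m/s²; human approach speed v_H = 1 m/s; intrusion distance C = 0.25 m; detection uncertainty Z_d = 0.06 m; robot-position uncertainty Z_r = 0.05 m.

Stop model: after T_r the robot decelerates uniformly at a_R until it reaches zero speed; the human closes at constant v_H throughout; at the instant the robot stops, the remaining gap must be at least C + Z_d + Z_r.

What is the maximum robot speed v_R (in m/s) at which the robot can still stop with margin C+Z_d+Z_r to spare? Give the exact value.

collect terms ⇒ (5/8)·v_R² + (29/20)·v_R + (-237/3200) = 0
  disc = (29/20)² − 4·(5/8)·(-237/3200) = 14641/6400 ; √disc = 121/80
  v_R = (−(29/20) + 121/80) / (2·(5/8)) = 1/20 m/s
check:
braking lasts T_s = (1/20)/(4/5) = 0.0625 s
robot covers v_R·T_r = 0.0500·0.2000 = 0.0100 m before braking
robot covers 0.0500·0.0625 − ½·0.8000·0.0625² = 0.0016 m while stopping
human closes 1.0000·0.2625 = 0.2625 m
C+Z_d+Z_r = 0.2500+0.0600+0.0500 = 0.3600 m
sum ≈ 0.0100+0.0016+0.2625+0.3600 ≈ 0.6341 m = S ✓

v_R_max = 1/20 m/s = 0.0500 m/s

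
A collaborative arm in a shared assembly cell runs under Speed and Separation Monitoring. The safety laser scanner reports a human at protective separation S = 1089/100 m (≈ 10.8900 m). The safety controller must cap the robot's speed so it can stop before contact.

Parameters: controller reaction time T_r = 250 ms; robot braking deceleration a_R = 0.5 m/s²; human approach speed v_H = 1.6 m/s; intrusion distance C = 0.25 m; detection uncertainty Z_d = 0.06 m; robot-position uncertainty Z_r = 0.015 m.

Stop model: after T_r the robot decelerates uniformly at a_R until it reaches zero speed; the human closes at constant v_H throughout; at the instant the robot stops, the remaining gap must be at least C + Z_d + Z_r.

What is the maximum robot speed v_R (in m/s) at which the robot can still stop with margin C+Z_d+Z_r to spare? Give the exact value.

quadratic (1)·v² + (69/20)·v + (-2033/200) = 0
  disc = (69/20)² − 4·(1)·(-2033/200) = 841/16 ; √disc = 29/4
  v_R = (−(69/20) + 29/4) / (2·(1)) = 19/10 m/s
check:
braking lasts T_s = (19/10)/(1/2) = 3.8000 s
reaction-phase robot travel = 1.9000·0.2500 = 0.4750 m
robot under decel: 1.9000²/(2·0.5000) = 3.6100 m
human closes 1.6000·4.0500 = 6.4800 m
residual clearance needed = 0.2500+0.0600+0.0150 = 0.3250 m
sum ≈ 0.4750+3.6100+6.4800+0.3250 ≈ 10.8900 m = S ✓

v_R_max = 19/10 m/s = 1.9000 m/s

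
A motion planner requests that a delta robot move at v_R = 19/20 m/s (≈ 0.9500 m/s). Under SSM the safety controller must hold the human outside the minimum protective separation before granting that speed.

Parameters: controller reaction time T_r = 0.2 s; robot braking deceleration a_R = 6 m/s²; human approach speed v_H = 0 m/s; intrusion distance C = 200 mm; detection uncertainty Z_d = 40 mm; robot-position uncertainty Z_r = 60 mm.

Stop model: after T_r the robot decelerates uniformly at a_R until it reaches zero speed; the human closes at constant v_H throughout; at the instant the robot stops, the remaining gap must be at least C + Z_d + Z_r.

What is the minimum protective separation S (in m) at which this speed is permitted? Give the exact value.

braking lasts T_s = (19/20)/6 = 0.1583 s
robot covers v_R·T_r = 0.9500·0.2000 = 0.1900 m before braking
robot under decel: 0.9500²/(2·6.0000) = 0.0752 m
human over T_r+T_s: 0.0000·(0.2000+0.1583) = 0.0000 m
C+Z_d+Z_r = 0.2000+0.0400+0.0600 = 0.3000 m
S_min ≈ 0.1900+0.0752+0.0000+0.3000  ⇒  S_min = 2713/4800 m

S_min = 2713/4800 m = 0.5652 m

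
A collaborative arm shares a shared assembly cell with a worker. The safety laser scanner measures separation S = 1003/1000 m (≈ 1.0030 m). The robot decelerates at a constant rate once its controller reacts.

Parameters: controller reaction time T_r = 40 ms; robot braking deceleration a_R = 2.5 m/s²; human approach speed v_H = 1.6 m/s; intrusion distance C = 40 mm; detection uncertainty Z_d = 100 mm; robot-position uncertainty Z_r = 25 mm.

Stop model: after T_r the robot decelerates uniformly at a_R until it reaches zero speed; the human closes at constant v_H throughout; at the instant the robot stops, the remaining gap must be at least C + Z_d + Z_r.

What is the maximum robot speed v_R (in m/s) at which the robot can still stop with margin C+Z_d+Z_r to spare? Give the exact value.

at the boundary: (1/5)·v² + (17/25)·v + (-387/500) = 0
  disc = (17/25)² − 4·(1/5)·(-387/500) = 676/625 ; √disc = 26/25
  v_R = (−(17/25) + 26/25) / (2·(1/5)) = 9/10 m/s
check:
stop time T_s = (9/10)/(5/2) = 0.3600 s
reaction-phase robot travel = 0.9000·0.0400 = 0.0360 m
robot covers 0.9000·0.3600 − ½·2.5000·0.3600² = 0.1620 m while stopping
human closes 1.6000·0.4000 = 0.6400 m
margins: 0.0400+0.1000+0.0250 = 0.1650 m
sum ≈ 0.0360+0.1620+0.6400+0.1650 ≈ 1.0030 m = S ✓

v_R_max = 9/10 m/s = 0.9000 m/s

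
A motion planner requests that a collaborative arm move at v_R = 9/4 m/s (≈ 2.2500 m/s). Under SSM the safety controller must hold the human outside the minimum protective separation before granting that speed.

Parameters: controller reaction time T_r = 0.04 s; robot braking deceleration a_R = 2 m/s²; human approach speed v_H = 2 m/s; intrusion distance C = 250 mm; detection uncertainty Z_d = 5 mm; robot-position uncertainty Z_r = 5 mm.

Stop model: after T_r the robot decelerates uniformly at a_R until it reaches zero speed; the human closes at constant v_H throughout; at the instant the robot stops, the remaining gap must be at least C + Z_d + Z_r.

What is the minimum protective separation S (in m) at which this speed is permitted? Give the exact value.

T_s = v_R/a_R = (9/4)/2 = 1.1250 s
reaction-phase robot travel = 2.2500·0.0400 = 0.0900 m
robot under decel: 2.2500²/(2·2.0000) = 1.2656 m
person approaches 2.0000·(0.0400+1.1250) = 2.3300 m
residual clearance needed = 0.2500+0.0050+0.0050 = 0.2600 m
S_min ≈ 0.0900+1.2656+2.3300+0.2600  ⇒  S_min = 6313/1600 m

S_min = 6313/1600 m = 3.9456 m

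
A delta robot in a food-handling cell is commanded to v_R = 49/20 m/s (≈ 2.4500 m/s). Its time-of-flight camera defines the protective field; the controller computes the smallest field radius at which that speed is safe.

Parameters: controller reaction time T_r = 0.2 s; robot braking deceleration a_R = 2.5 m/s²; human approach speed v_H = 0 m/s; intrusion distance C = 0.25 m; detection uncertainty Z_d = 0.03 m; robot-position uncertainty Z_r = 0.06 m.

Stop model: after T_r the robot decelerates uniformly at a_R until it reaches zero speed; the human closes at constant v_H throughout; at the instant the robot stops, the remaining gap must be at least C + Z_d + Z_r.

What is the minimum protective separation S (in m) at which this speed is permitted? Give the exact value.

T_s = v_R/a_R = (49/20)/(5/2) = 0.9800 s
robot covers v_R·T_r = 2.4500·0.2000 = 0.4900 m before braking
robot covers 2.4500·0.9800 − ½·2.5000·0.9800² = 1.2005 m while stopping
human closes 0.0000·1.1800 = 0.0000 m
residual clearance needed = 0.2500+0.0300+0.0600 = 0.3400 m
S_min ≈ 0.4900+1.2005+0.0000+0.3400  ⇒  S_min = 4061/2000 m

S_min = 4061/2000 m = 2.0305 m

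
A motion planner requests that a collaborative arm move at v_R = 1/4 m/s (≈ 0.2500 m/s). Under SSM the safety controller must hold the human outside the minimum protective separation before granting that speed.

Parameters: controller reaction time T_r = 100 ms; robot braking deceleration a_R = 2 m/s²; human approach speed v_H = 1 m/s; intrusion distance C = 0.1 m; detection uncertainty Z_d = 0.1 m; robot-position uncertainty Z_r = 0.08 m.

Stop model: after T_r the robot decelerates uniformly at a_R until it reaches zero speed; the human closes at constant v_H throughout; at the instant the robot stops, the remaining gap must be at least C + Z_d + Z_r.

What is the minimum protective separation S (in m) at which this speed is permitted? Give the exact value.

S_min = 873/1600 m = 0.5456 m

braking lasts T_s = (1/4)/2 = 0.1250 s
reaction-phase robot travel = 0.2500·0.1000 = 0.0250 m
braking distance = 0.2500²/(2·2.0000) = 0.0156 m
person approaches 1.0000·(0.1000+0.1250) = 0.2250 m
residual clearance needed = 0.1000+0.1000+0.0800 = 0.2800 m
S_min ≈ 0.0250+0.0156+0.2250+0.2800  ⇒  S_min = 873/1600 m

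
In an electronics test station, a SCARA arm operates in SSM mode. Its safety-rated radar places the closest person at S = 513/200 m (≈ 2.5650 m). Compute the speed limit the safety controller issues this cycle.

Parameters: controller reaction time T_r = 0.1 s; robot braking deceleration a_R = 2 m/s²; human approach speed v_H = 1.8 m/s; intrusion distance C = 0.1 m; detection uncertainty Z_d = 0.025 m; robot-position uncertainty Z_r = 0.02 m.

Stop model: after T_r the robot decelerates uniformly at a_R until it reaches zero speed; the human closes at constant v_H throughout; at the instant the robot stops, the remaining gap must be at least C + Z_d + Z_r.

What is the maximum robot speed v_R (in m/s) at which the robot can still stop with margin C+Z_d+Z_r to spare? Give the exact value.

v_R_max = 8/5 m/s = 1.6000 m/s

collect terms ⇒ (1/4)·v_R² + (1)·v_R + (-56/25) = 0
  disc = (1)² − 4·(1/4)·(-56/25) = 81/25 ; √disc = 9/5
  v_R = (−(1) + 9/5) / (2·(1/4)) = 8/5 m/s
check:
T_s = v_R/a_R = (8/5)/2 = 0.8000 s
robot covers v_R·T_r = 1.6000·0.1000 = 0.1600 m before braking
braking distance = 1.6000²/(2·2.0000) = 0.6400 m
person approaches 1.8000·(0.1000+0.8000) = 1.6200 m
C+Z_d+Z_r = 0.1000+0.0250+0.0200 = 0.1450 m
sum ≈ 0.1600+0.6400+1.6200+0.1450 ≈ 2.5650 m = S ✓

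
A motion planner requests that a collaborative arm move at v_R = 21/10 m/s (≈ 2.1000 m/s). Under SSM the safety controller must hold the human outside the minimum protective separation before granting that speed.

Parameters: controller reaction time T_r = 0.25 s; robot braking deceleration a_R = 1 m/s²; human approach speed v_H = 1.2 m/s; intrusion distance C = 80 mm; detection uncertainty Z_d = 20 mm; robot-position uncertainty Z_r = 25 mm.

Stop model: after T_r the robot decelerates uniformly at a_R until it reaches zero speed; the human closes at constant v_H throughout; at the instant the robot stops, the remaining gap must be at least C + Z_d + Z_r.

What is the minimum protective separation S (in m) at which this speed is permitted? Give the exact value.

S_min = 227/40 m = 5.6750 m

T_s = v_R/a_R = (21/10)/1 = 2.1000 s
reaction-phase robot travel = 2.1000·0.2500 = 0.5250 m
robot under decel: 2.1000²/(2·1.0000) = 2.2050 m
human over T_r+T_s: 1.2000·(0.2500+2.1000) = 2.8200 m
C+Z_d+Z_r = 0.0800+0.0200+0.0250 = 0.1250 m
S_min ≈ 0.5250+2.2050+2.8200+0.1250  ⇒  S_min = 227/40 m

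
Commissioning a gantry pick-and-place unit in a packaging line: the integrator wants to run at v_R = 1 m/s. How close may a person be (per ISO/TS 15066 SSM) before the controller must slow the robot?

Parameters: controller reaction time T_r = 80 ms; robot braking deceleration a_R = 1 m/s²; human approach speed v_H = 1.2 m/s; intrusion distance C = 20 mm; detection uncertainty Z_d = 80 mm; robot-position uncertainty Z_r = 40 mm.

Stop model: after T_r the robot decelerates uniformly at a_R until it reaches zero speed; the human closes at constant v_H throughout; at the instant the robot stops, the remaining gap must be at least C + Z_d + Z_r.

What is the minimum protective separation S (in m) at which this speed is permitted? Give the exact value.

S_min = 252/125 m = 2.0160 m

stop time T_s = 1/1 = 1.0000 s
robot in T_r: 1.0000·0.0800 = 0.0800 m
braking distance = 1.0000²/(2·1.0000) = 0.5000 m
person approaches 1.2000·(0.0800+1.0000) = 1.2960 m
margins: 0.0200+0.0800+0.0400 = 0.1400 m
S_min ≈ 0.0800+0.5000+1.2960+0.1400  ⇒  S_min = 252/125 m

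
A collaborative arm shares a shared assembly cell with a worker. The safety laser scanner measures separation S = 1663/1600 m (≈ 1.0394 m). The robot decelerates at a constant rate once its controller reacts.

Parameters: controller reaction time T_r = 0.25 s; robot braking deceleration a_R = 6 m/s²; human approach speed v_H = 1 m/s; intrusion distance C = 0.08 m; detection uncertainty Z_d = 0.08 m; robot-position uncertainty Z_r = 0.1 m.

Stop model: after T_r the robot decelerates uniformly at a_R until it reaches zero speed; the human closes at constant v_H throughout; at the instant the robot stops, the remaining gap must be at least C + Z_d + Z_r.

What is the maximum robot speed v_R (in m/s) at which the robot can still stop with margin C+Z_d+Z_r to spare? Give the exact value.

v_R_max = 21/20 m/s = 1.0500 m/s

collect terms ⇒ (1/12)·v_R² + (5/12)·v_R + (-847/1600) = 0
  disc = (5/12)² − 4·(1/12)·(-847/1600) = 5041/14400 ; √disc = 71/120
  v_R = (−(5/12) + 71/120) / (2·(1/12)) = 21/20 m/s
check:
braking lasts T_s = (21/20)/6 = 0.1750 s
reaction-phase robot travel = 1.0500·0.2500 = 0.2625 m
robot under decel: 1.0500²/(2·6.0000) = 0.0919 m
person approaches 1.0000·(0.2500+0.1750) = 0.4250 m
margins: 0.0800+0.0800+0.1000 = 0.2600 m
sum ≈ 0.2625+0.0919+0.4250+0.2600 ≈ 1.0394 m = S ✓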